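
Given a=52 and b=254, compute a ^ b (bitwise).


52 ^ 254 = 202

202


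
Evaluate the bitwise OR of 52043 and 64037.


0b1100101101001011 | 0b1111101000100101 = 0b1111101101101111 = 64367

64367


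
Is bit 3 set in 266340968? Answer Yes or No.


0b1111111000000000101001101000, bit 3 = 1. Yes

Yes


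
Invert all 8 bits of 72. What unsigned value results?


72 ^ 255 = 183

183


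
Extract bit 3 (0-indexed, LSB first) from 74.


0b1001010, position 3 = 1

1


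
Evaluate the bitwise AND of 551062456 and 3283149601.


0b100000110110001000101110111000 & 0b11000011101100001110001100100001 = 0b100100001000001100100000 = 9470752

9470752


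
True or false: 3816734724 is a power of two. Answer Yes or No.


0b11100011011111101100000000000100. Multiple bits set => No

No


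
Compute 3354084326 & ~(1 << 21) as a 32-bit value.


3354084326 & ~(1 << 21) = 3351987174

3351987174


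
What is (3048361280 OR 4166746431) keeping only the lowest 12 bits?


Step 1: 3048361280 | 4166746431 = 4261137791
Step 2: 4261137791 & 4095 = 3455

3455


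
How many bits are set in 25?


0b11001 has 3 set bits

3


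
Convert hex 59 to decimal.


59 hex = 89 decimal

89


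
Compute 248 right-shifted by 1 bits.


0b11111000 >> 1 = 0b1111100 = 124

124


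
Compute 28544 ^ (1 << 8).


28544 ^ (1 << 8) = 28544 ^ 256 = 28288

28288


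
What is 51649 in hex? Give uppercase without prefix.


51649 = C9C1 hex

C9C1


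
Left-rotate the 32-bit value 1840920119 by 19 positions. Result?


Rotate 0b1101101101110100011011000110111 left by 19 (32-bit) = 0b10110001101110110110110111010001 = 2981850577

2981850577


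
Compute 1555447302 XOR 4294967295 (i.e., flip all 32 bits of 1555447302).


1555447302 ^ 4294967295 = 2739519993

2739519993


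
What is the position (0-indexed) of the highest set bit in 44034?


0b1010110000000010. Highest set bit at position 15

15


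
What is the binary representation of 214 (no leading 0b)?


214 = 11010110 in binary

11010110


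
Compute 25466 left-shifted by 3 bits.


0b110001101111010 << 3 = 0b110001101111010000 = 203728

203728


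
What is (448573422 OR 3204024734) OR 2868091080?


Step 1: 448573422 | 3204024734 = 3204296702
Step 2: 3204296702 | 2868091080 = 3204431870

3204431870


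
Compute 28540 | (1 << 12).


28540 | (1 << 12) = 28540 | 4096 = 32636

32636


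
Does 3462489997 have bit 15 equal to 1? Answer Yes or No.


0b11001110011000010110011110001101, bit 15 = 0. No

No


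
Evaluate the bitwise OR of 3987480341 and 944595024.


0b11101101101011000001111100010101 | 0b111000010011010110000001010000 = 0b11111101111011010111111101010101 = 4260200277

4260200277


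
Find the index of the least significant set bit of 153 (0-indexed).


0b10011001. Lowest set bit at position 0

0


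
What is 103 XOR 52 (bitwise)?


0b1100111 ^ 0b110100 = 0b1010011 = 83

83


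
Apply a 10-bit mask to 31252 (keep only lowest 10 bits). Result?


31252 & 1023 = 532

532


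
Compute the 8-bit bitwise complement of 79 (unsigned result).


~0b1001111 = 0b10110000 = 176 (8-bit unsigned)

176


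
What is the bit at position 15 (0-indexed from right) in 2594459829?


0b10011010101001000101000010110101, position 15 = 0

0


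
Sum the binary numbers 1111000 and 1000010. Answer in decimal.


1111000 + 1000010 = 10111010 = 186

186


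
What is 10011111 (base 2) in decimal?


10011111 in decimal = 159

159


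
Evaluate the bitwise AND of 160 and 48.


0b10100000 & 0b110000 = 0b100000 = 32

32


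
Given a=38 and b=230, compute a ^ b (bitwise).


38 ^ 230 = 192

192


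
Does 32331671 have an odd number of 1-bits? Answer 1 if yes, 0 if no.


0b1111011010101011110010111 has 17 ones => parity 1

1


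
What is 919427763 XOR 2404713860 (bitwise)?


0b110110110011010101101010110011 ^ 0b10001111010101010000010110000100 = 0b10111001100110000101111100110111 = 3113770807

3113770807


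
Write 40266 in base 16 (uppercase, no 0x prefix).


40266 = 9D4A hex

9D4A


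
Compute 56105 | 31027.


0b1101101100101001 | 0b111100100110011 = 0b1111101100111011 = 64315

64315


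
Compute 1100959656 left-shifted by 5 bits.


0b1000001100111110100111110101000 << 5 = 0b100000110011111010011111010100000000 = 35230708992

35230708992


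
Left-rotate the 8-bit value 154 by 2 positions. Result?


Rotate 0b10011010 left by 2 (8-bit) = 0b1101010 = 106

106


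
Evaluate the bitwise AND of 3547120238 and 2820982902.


0b11010011011011001100001001101110 & 0b10101000001001001100100001110110 = 0b10000000001001001100000001100110 = 2149892198

2149892198


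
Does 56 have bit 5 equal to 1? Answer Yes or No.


0b111000, bit 5 = 1. Yes

Yes


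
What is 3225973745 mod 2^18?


3225973745 & 262143 = 29681

29681


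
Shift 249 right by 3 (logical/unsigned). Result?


0b11111001 >> 3 = 0b11111 = 31

31


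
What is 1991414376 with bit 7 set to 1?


1991414376 | (1 << 7) = 1991414376 | 128 = 1991414504

1991414504


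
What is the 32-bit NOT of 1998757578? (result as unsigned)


~0b1110111001000101001111011001010 = 0b10001000110111010110000100110101 = 2296209717 (32-bit unsigned)

2296209717


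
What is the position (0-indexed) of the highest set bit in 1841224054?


0b1101101101111101101100101110110. Highest set bit at position 30

30


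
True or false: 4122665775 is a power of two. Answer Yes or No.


0b11110101101110101110001100101111. Multiple bits set => No

No


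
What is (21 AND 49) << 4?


Step 1: 21 & 49 = 17
Step 2: 17 << 4 = 272

272


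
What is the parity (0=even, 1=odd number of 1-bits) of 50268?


0b1100010001011100 has 7 ones => parity 1

1


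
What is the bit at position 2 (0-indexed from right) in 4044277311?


0b11110001000011101100011000111111, position 2 = 1

1


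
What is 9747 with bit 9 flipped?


9747 ^ (1 << 9) = 9747 ^ 512 = 9235

9235


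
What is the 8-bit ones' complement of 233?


233 ^ 255 = 22

22


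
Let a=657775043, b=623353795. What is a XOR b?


657775043 ^ 623353795 = 34817536

34817536


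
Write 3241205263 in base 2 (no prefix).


3241205263 = 11000001001100001101111000001111 in binary

11000001001100001101111000001111


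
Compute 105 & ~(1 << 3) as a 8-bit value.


105 & ~(1 << 3) = 97

97


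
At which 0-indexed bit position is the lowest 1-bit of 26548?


0b110011110110100. Lowest set bit at position 2

2


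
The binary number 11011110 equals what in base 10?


11011110 in decimal = 222

222


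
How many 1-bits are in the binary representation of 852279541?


0b110010110011001100000011110101 has 15 set bits

15


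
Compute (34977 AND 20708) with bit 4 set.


Step 1: 34977 & 20708 = 160
Step 2: 160 | (1 << 4) = 160 | 16 = 176

176


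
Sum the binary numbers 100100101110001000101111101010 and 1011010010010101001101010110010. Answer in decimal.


100100101110001000101111101010 + 1011010010010101001101010110010 = 1111111000000110010011010011100 = 2130912924

2130912924


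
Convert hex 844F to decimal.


844F hex = 33871 decimal

33871


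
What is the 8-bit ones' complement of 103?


103 ^ 255 = 152

152


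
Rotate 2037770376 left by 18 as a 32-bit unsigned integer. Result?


Rotate 0b1111001011101011110100010001000 left by 18 (32-bit) = 0b10100010001000011110010111010111 = 2720130519

2720130519


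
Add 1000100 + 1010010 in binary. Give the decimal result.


1000100 + 1010010 = 10010110 = 150

150


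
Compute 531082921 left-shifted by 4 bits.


0b11111101001111010111010101001 << 4 = 0b111111010011110101110101010010000 = 8497326736

8497326736


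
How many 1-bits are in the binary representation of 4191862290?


0b11111001110110101011111000010010 has 19 set bits

19


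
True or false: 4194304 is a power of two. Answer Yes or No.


0b10000000000000000000000. Only one bit set => Yes

Yes


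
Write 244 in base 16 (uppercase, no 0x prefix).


244 = F4 hex

F4


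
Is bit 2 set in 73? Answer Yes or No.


0b1001001, bit 2 = 0. No

No


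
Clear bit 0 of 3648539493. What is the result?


3648539493 & ~(1 << 0) = 3648539492

3648539492


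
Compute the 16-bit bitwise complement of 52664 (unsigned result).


~0b1100110110111000 = 0b11001001000111 = 12871 (16-bit unsigned)

12871


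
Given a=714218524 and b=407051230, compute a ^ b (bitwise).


714218524 ^ 407051230 = 852559810

852559810


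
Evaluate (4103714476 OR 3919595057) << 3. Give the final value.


Step 1: 4103714476 | 3919595057 = 4256822973
Step 2: 4256822973 << 3 = 34054583784

34054583784


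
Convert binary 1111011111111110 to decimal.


1111011111111110 in decimal = 63486

63486


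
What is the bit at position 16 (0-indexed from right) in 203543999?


0b1100001000011101010110111111, position 16 = 1

1


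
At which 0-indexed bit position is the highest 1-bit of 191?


0b10111111. Highest set bit at position 7

7


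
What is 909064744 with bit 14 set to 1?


909064744 | (1 << 14) = 909064744 | 16384 = 909081128

909081128


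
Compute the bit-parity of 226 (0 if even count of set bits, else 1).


0b11100010 has 4 ones => parity 0

0


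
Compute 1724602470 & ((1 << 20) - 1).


1724602470 & 1048575 = 743526

743526


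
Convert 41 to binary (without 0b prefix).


41 = 101001 in binary

101001


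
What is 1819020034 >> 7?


0b1101100011011000000101100000010 >> 7 = 0b110110001101100000010110 = 14211094

14211094


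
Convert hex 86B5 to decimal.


86B5 hex = 34485 decimal

34485


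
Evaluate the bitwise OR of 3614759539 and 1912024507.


0b11010111011101001101101001110011 | 0b1110001111101110010110110111011 = 0b11110111111101111111111111111011 = 4160225275

4160225275


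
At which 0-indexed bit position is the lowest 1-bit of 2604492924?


0b10011011001111010110100001111100. Lowest set bit at position 2

2


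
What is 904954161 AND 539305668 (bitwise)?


0b110101111100001000000100110001 & 0b100000001001010010011011000100 = 0b100000001000000000000000000000 = 538968064

538968064


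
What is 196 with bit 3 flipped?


196 ^ (1 << 3) = 196 ^ 8 = 204

204


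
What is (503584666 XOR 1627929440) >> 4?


Step 1: 503584666 ^ 1627929440 = 2131504378
Step 2: 2131504378 >> 4 = 133219023

133219023


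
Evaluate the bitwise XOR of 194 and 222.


0b11000010 ^ 0b11011110 = 0b11100 = 28

28


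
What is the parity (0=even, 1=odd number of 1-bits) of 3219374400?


0b10111111111000111100000101000000 has 16 ones => parity 0

0


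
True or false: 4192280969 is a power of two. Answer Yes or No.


0b11111001111000010010000110001001. Multiple bits set => No

No


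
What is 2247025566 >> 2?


0b10000101111011101110001110011110 >> 2 = 0b100001011110111011100011100111 = 561756391

561756391


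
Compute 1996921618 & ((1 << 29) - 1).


1996921618 & 536870911 = 386308882

386308882


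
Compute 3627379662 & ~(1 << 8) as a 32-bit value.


3627379662 & ~(1 << 8) = 3627379406

3627379406


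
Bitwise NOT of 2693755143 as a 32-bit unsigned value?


~0b10100000100011110111000100000111 = 0b1011111011100001000111011111000 = 1601212152 (32-bit unsigned)

1601212152


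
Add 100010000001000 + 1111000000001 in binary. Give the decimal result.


100010000001000 + 1111000000001 = 110001000001001 = 25097

25097


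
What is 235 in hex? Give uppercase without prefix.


235 = EB hex

EB


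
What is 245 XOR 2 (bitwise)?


0b11110101 ^ 0b10 = 0b11110111 = 247

247


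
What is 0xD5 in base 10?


D5 hex = 213 decimal

213


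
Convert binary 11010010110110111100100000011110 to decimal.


11010010110110111100100000011110 in decimal = 3537618974

3537618974


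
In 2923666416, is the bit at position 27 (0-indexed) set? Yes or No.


0b10101110010000111001101111110000, bit 27 = 1. Yes

Yes


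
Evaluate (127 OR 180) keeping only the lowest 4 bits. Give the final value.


Step 1: 127 | 180 = 255
Step 2: 255 & 15 = 15

15


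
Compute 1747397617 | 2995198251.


0b1101000001001110010101111110001 | 0b10110010100001110001100100101011 = 0b11111010101001110011101111111011 = 4205263867

4205263867


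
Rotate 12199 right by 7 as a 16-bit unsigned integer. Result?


Rotate 0b10111110100111 right by 7 (16-bit) = 0b100111001011111 = 20063

20063


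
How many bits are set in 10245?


0b10100000000101 has 4 set bits

4


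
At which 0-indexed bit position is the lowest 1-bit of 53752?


0b1101000111111000. Lowest set bit at position 3

3


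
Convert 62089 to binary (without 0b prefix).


62089 = 1111001010001001 in binary

1111001010001001


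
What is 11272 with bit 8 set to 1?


11272 | (1 << 8) = 11272 | 256 = 11528

11528


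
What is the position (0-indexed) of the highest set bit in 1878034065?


0b1101111111100001000011010010001. Highest set bit at position 30

30


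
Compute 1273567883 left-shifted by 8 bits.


0b1001011111010010001101010001011 << 8 = 0b100101111101001000110101000101100000000 = 326033378048

326033378048


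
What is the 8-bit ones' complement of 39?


39 ^ 255 = 216

216


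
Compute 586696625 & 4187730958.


0b100010111110000100011110110001 & 0b11111001100110111011010000001110 = 0b100000100110000000010000000000 = 546833408

546833408


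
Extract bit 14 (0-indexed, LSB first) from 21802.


0b101010100101010, position 14 = 1

1


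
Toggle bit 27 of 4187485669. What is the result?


4187485669 ^ (1 << 27) = 4187485669 ^ 134217728 = 4053267941

4053267941


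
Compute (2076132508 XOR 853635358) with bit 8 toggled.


Step 1: 2076132508 ^ 853635358 = 1230910850
Step 2: 1230910850 ^ (1 << 8) = 1230910850 ^ 256 = 1230910594

1230910594


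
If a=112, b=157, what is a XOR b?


112 ^ 157 = 237

237


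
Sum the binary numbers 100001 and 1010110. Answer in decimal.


100001 + 1010110 = 1110111 = 119

119


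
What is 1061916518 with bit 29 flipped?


1061916518 ^ (1 << 29) = 1061916518 ^ 536870912 = 525045606

525045606


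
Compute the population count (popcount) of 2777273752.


0b10100101100010011101010110011000 has 15 set bits

15


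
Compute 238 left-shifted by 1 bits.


0b11101110 << 1 = 0b111011100 = 476

476


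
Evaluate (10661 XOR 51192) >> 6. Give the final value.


Step 1: 10661 ^ 51192 = 61021
Step 2: 61021 >> 6 = 953

953


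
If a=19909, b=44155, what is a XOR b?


19909 ^ 44155 = 57790

57790


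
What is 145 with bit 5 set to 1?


145 | (1 << 5) = 145 | 32 = 177

177


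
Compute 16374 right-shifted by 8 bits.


0b11111111110110 >> 8 = 0b111111 = 63

63


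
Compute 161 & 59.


0b10100001 & 0b111011 = 0b100001 = 33

33


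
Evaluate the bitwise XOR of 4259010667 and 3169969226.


0b11111101110110110101100001101011 ^ 0b10111100111100011110010001001010 = 0b1000001001010101011110000100001 = 1093319713

1093319713


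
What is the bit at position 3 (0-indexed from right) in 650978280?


0b100110110011010010001111101000, position 3 = 1

1


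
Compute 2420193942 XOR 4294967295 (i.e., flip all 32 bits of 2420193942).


2420193942 ^ 4294967295 = 1874773353

1874773353


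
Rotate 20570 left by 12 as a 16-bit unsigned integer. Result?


Rotate 0b101000001011010 left by 12 (16-bit) = 0b1010010100000101 = 42245

42245


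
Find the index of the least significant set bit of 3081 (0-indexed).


0b110000001001. Lowest set bit at position 0

0


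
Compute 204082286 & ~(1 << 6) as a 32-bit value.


204082286 & ~(1 << 6) = 204082222

204082222


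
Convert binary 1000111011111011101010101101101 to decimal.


1000111011111011101010101101101 in decimal = 1199428973

1199428973


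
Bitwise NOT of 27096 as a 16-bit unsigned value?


~0b110100111011000 = 0b1001011000100111 = 38439 (16-bit unsigned)

38439


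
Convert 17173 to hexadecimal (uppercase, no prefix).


17173 = 4315 hex

4315


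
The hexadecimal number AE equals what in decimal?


AE hex = 174 decimal

174


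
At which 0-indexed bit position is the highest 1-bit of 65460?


0b1111111110110100. Highest set bit at position 15

15


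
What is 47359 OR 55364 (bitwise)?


0b1011100011111111 | 0b1101100001000100 = 0b1111100011111111 = 63743

63743


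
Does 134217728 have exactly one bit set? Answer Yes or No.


0b1000000000000000000000000000. Only one bit set => Yes

Yes


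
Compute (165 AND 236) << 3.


Step 1: 165 & 236 = 164
Step 2: 164 << 3 = 1312

1312


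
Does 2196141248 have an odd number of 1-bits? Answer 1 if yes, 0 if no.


0b10000010111001100111010011000000 has 13 ones => parity 1

1


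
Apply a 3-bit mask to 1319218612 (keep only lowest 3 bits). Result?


1319218612 & 7 = 4

4


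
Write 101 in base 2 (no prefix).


101 = 1100101 in binary

1100101


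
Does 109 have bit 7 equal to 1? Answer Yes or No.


0b1101101, bit 7 = 0. No

No


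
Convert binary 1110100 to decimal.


1110100 in decimal = 116

116


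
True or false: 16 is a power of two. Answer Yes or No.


0b10000. Only one bit set => Yes

Yes


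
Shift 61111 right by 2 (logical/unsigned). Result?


0b1110111010110111 >> 2 = 0b11101110101101 = 15277

15277


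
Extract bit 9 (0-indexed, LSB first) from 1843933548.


0b1101101111010000011000101101100, position 9 = 0

0


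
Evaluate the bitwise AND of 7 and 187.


0b111 & 0b10111011 = 0b11 = 3

3


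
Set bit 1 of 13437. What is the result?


13437 | (1 << 1) = 13437 | 2 = 13439

13439


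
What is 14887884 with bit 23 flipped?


14887884 ^ (1 << 23) = 14887884 ^ 8388608 = 6499276

6499276


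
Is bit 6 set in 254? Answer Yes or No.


0b11111110, bit 6 = 1. Yes

Yes


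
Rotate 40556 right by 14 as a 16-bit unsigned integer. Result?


Rotate 0b1001111001101100 right by 14 (16-bit) = 0b111100110110010 = 31154

31154


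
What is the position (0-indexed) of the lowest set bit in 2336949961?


0b10001011010010110000011011001001. Lowest set bit at position 0

0


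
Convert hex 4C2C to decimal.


4C2C hex = 19500 decimal

19500


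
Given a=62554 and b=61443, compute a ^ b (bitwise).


62554 ^ 61443 = 1113

1113


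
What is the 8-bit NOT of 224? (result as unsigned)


~0b11100000 = 0b11111 = 31 (8-bit unsigned)

31


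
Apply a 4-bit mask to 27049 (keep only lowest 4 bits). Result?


27049 & 15 = 9

9


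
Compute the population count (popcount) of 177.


0b10110001 has 4 set bits

4


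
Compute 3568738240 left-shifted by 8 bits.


0b11010100101101101001111111000000 << 8 = 0b1101010010110110100111111100000000000000 = 913596989440

913596989440


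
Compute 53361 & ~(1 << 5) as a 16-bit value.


53361 & ~(1 << 5) = 53329

53329


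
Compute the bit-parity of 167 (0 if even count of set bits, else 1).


0b10100111 has 5 ones => parity 1

1


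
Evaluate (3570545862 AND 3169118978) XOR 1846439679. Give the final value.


Step 1: 3570545862 & 3169118978 = 2495619074
Step 2: 2495619074 ^ 1846439679 = 4207824637

4207824637


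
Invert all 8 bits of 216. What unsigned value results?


216 ^ 255 = 39

39


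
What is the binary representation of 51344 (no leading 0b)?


51344 = 1100100010010000 in binary

1100100010010000


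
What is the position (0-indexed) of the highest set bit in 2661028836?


0b10011110100111000001001111100100. Highest set bit at position 31

31


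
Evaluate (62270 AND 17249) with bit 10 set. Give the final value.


Step 1: 62270 & 17249 = 17184
Step 2: 17184 | (1 << 10) = 17184 | 1024 = 18208

18208


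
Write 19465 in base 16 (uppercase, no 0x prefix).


19465 = 4C09 hex

4C09


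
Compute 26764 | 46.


0b110100010001100 | 0b101110 = 0b110100010101110 = 26798

26798


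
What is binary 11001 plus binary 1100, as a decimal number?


11001 + 1100 = 100101 = 37

37


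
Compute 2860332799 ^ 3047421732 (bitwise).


0b10101010011111010011011011111111 ^ 0b10110101101000111111011100100100 = 0b11111110111101100000111011011 = 534692315

534692315


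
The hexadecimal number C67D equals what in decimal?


C67D hex = 50813 decimal

50813


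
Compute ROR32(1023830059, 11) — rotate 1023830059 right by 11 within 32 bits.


Rotate 0b111101000001100110100000101011 right by 11 (32-bit) = 0b101011001111010000011001101 = 90677453

90677453


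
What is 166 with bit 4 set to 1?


166 | (1 << 4) = 166 | 16 = 182

182


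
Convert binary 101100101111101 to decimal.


101100101111101 in decimal = 22909

22909


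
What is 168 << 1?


0b10101000 << 1 = 0b101010000 = 336

336


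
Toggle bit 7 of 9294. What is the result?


9294 ^ (1 << 7) = 9294 ^ 128 = 9422

9422


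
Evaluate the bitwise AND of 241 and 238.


0b11110001 & 0b11101110 = 0b11100000 = 224

224


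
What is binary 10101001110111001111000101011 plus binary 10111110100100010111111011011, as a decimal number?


10101001110111001111000101011 + 10111110100100010111111011011 = 101101000011011100111000000110 = 755879430

755879430


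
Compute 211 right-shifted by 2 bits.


0b11010011 >> 2 = 0b110100 = 52

52


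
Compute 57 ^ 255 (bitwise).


0b111001 ^ 0b11111111 = 0b11000110 = 198

198


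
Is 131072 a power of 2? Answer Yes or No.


0b100000000000000000. Only one bit set => Yes

Yes


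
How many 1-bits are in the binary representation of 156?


0b10011100 has 4 set bits

4


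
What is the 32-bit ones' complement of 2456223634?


2456223634 ^ 4294967295 = 1838743661

1838743661


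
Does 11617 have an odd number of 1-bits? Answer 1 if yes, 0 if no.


0b10110101100001 has 7 ones => parity 1

1


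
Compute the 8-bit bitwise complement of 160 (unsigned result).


~0b10100000 = 0b1011111 = 95 (8-bit unsigned)

95


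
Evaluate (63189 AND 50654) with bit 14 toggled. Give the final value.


Step 1: 63189 & 50654 = 50388
Step 2: 50388 ^ (1 << 14) = 50388 ^ 16384 = 34004

34004


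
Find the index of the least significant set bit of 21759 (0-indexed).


0b101010011111111. Lowest set bit at position 0

0


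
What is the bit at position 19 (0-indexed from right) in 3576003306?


0b11010101001001010111101011101010, position 19 = 0

0


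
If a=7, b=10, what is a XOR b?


7 ^ 10 = 13

13


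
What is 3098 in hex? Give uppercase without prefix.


3098 = C1A hex

C1A


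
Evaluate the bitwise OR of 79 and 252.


0b1001111 | 0b11111100 = 0b11111111 = 255

255


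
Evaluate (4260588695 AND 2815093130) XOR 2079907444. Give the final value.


Step 1: 4260588695 & 2815093130 = 2780981378
Step 2: 2780981378 ^ 2079907444 = 3728389878

3728389878


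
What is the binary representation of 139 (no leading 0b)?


139 = 10001011 in binary

10001011


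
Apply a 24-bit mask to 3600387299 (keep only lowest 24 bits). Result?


3600387299 & 16777215 = 10063075

10063075


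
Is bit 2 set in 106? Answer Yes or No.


0b1101010, bit 2 = 0. No

No


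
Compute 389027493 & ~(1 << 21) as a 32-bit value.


389027493 & ~(1 << 21) = 386930341

386930341


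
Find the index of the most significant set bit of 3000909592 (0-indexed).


0b10110010110111100011111100011000. Highest set bit at position 31

31


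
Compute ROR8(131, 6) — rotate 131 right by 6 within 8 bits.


Rotate 0b10000011 right by 6 (8-bit) = 0b1110 = 14

14


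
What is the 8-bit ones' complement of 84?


84 ^ 255 = 171

171


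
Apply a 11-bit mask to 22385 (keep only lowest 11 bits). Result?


22385 & 2047 = 1905

1905


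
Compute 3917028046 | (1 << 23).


3917028046 | (1 << 23) = 3917028046 | 8388608 = 3925416654

3925416654


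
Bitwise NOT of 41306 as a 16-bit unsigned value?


~0b1010000101011010 = 0b101111010100101 = 24229 (16-bit unsigned)

24229


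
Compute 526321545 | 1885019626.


0b11111010111110000011110001001 | 0b1110000010110110001110111101010 = 0b1111111010111110001111111101011 = 2136940523

2136940523


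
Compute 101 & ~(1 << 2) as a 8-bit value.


101 & ~(1 << 2) = 97

97


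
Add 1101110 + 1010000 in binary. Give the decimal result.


1101110 + 1010000 = 10111110 = 190

190


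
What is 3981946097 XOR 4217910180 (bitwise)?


0b11101101010101111010110011110001 ^ 0b11111011011010000011001110100100 = 0b10110001111111001111101010101 = 373268309

373268309


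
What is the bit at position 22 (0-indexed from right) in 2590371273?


0b10011010011001011110110111001001, position 22 = 1

1


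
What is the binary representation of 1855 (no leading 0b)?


1855 = 11100111111 in binary

11100111111


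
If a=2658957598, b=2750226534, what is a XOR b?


2658957598 ^ 2750226534 = 1032935800

1032935800


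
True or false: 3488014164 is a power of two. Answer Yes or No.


0b11001111111001101101111101010100. Multiple bits set => No

No


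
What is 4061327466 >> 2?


0b11110010000100101111000001101010 >> 2 = 0b111100100001001011110000011010 = 1015331866

1015331866


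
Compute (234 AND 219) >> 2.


Step 1: 234 & 219 = 202
Step 2: 202 >> 2 = 50

50


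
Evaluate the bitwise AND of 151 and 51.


0b10010111 & 0b110011 = 0b10011 = 19

19


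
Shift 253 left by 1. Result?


0b11111101 << 1 = 0b111111010 = 506

506


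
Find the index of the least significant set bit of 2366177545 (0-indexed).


0b10001101000010010000000100001001. Lowest set bit at position 0

0


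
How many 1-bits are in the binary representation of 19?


0b10011 has 3 set bits

3


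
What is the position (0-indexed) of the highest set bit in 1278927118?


0b1001100001110101110000100001110. Highest set bit at position 30

30


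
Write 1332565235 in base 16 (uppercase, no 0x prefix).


1332565235 = 4F6D54F3 hex

4F6D54F3


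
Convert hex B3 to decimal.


B3 hex = 179 decimal

179


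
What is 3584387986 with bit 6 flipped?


3584387986 ^ (1 << 6) = 3584387986 ^ 64 = 3584388050

3584388050


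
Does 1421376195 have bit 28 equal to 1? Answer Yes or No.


0b1010100101110000111101011000011, bit 28 = 1. Yes

Yes


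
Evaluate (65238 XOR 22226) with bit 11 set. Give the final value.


Step 1: 65238 ^ 22226 = 43012
Step 2: 43012 | (1 << 11) = 43012 | 2048 = 43012

43012


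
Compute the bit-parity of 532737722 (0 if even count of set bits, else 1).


0b11111110000001110111010111010 has 18 ones => parity 0

0


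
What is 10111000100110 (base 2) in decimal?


10111000100110 in decimal = 11814

11814


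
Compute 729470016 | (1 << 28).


729470016 | (1 << 28) = 729470016 | 268435456 = 997905472

997905472


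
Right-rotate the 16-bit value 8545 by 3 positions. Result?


Rotate 0b10000101100001 right by 3 (16-bit) = 0b10010000101100 = 9260

9260


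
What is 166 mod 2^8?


166 & 255 = 166

166


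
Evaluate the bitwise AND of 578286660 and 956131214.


0b100010011101111111010001000100 & 0b111000111111010110011110001110 = 0b100000011101010110010000000100 = 544564228

544564228


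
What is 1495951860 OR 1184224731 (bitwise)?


0b1011001001010100110100111110100 | 0b1000110100101011101010111011011 = 0b1011111101111111111110111111111 = 1606417919

1606417919


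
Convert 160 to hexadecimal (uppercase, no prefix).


160 = A0 hex

A0


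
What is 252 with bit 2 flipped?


252 ^ (1 << 2) = 252 ^ 4 = 248

248


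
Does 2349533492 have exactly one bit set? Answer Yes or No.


0b10001100000010110000100100110100. Multiple bits set => No

No


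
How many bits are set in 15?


0b1111 has 4 set bits

4


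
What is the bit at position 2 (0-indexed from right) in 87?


0b1010111, position 2 = 1

1


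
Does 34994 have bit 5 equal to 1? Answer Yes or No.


0b1000100010110010, bit 5 = 1. Yes

Yes


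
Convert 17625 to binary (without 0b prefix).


17625 = 100010011011001 in binary

100010011011001


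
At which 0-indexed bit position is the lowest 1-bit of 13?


0b1101. Lowest set bit at position 0

0


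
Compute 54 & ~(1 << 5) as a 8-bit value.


54 & ~(1 << 5) = 22

22


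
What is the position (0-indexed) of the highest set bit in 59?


0b111011. Highest set bit at position 5

5


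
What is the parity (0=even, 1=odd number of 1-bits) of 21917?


0b101010110011101 has 9 ones => parity 1

1


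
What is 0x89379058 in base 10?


89379058 hex = 2302120024 decimal

2302120024


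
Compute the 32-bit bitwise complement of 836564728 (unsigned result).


~0b110001110111001111011011111000 = 0b11001110001000110000100100000111 = 3458402567 (32-bit unsigned)

3458402567


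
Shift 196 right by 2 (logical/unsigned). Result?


0b11000100 >> 2 = 0b110001 = 49

49


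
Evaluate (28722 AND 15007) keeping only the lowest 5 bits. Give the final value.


Step 1: 28722 & 15007 = 12306
Step 2: 12306 & 31 = 18

18


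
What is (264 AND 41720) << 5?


Step 1: 264 & 41720 = 8
Step 2: 8 << 5 = 256

256


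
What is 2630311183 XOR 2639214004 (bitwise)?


0b10011100110001110101110100001111 ^ 0b10011101010011110011010110110100 = 0b1100010000110100010111011 = 25716923

25716923


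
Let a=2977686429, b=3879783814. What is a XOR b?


2977686429 ^ 3879783814 = 1446719003

1446719003


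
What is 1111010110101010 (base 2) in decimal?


1111010110101010 in decimal = 62890

62890


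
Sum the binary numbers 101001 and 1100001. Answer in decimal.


101001 + 1100001 = 10001010 = 138

138


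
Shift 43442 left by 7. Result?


0b1010100110110010 << 7 = 0b10101001101100100000000 = 5560576

5560576


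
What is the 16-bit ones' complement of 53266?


53266 ^ 65535 = 12269

12269


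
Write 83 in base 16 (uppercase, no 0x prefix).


83 = 53 hex

53


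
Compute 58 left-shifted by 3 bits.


0b111010 << 3 = 0b111010000 = 464

464


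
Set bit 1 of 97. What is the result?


97 | (1 << 1) = 97 | 2 = 99

99


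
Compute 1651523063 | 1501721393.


0b1100010011100000011110111110111 | 0b1011001100000100111001100110001 = 0b1111011111100100111111111110111 = 2079490039

2079490039


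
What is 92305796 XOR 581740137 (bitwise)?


0b101100000000111100110000100 ^ 0b100010101011001010011001101001 = 0b100111001011001101111111101101 = 657252333

657252333


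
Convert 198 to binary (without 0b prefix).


198 = 11000110 in binary

11000110


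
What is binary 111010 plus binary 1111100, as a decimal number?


111010 + 1111100 = 10110110 = 182

182


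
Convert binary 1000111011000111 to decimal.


1000111011000111 in decimal = 36551

36551


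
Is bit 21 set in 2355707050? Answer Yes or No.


0b10001100011010010011110010101010, bit 21 = 1. Yes

Yes


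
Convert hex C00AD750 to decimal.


C00AD750 hex = 3221935952 decimal

3221935952


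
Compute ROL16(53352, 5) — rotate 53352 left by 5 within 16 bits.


Rotate 0b1101000001101000 left by 5 (16-bit) = 0b110100011010 = 3354

3354


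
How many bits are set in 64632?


0b1111110001111000 has 10 set bits

10


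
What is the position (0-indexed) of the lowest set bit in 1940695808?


0b1110011101011001010101100000000. Lowest set bit at position 8

8


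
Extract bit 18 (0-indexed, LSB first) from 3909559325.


0b11101001000001110010010000011101, position 18 = 1

1


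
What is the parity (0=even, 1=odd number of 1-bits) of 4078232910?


0b11110011000101001110010101001110 has 17 ones => parity 1

1


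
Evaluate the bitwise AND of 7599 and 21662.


0b1110110101111 & 0b101010010011110 = 0b1010010001110 = 5262

5262


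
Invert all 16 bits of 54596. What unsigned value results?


54596 ^ 65535 = 10939

10939


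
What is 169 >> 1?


0b10101001 >> 1 = 0b1010100 = 84

84


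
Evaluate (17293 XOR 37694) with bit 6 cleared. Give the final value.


Step 1: 17293 ^ 37694 = 53427
Step 2: 53427 & ~(1 << 6) = 53427

53427


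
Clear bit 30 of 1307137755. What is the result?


1307137755 & ~(1 << 30) = 233395931

233395931


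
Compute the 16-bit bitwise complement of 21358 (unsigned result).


~0b101001101101110 = 0b1010110010010001 = 44177 (16-bit unsigned)

44177


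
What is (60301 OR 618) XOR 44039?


Step 1: 60301 | 618 = 60399
Step 2: 60399 ^ 44039 = 18408

18408


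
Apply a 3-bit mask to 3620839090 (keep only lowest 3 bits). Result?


3620839090 & 7 = 2

2


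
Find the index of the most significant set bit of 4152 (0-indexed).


0b1000000111000. Highest set bit at position 12

12


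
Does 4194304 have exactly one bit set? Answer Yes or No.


0b10000000000000000000000. Only one bit set => Yes

Yes


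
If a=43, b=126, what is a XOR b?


43 ^ 126 = 85

85


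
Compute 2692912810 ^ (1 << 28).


2692912810 ^ (1 << 28) = 2692912810 ^ 268435456 = 2961348266

2961348266


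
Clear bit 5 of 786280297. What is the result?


786280297 & ~(1 << 5) = 786280265

786280265


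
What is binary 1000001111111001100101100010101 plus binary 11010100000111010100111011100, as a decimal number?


1000001111111001100101100010101 + 11010100000111010100111011100 = 1011100100000000111010011110001 = 1551922417

1551922417


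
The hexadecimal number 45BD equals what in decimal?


45BD hex = 17853 decimal

17853


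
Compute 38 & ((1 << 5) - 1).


38 & 31 = 6

6


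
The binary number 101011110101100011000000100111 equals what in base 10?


101011110101100011000000100111 in decimal = 735457319

735457319


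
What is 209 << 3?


0b11010001 << 3 = 0b11010001000 = 1672

1672


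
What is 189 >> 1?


0b10111101 >> 1 = 0b1011110 = 94

94


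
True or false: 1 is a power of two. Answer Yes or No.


0b1. Only one bit set => Yes

Yes


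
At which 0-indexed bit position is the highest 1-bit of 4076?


0b111111101100. Highest set bit at position 11

11


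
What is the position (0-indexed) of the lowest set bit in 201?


0b11001001. Lowest set bit at position 0

0


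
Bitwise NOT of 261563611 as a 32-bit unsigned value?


~0b1111100101110010010011011011 = 0b11110000011010001101101100100100 = 4033403684 (32-bit unsigned)

4033403684


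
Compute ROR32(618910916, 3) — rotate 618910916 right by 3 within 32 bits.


Rotate 0b100100111000111101010011000100 right by 3 (32-bit) = 0b10000100100111000111101010011000 = 2224847512

2224847512


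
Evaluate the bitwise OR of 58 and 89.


0b111010 | 0b1011001 = 0b1111011 = 123

123


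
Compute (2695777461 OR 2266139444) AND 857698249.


Step 1: 2695777461 | 2266139444 = 2814300085
Step 2: 2814300085 & 857698249 = 589188993

589188993


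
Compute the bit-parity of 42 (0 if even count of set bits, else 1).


0b101010 has 3 ones => parity 1

1


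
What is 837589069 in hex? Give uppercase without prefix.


837589069 = 31EC984D hex

31EC984D


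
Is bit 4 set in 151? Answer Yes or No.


0b10010111, bit 4 = 1. Yes

Yes


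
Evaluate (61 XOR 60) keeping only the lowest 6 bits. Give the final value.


Step 1: 61 ^ 60 = 1
Step 2: 1 & 63 = 1

1


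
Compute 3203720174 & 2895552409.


0b10111110111101001110001111101110 & 0b10101100100101101001111110011001 = 0b10101100100101001000001110001000 = 2895414152

2895414152


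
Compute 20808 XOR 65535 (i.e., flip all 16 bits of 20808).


20808 ^ 65535 = 44727

44727


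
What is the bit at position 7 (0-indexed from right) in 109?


0b1101101, position 7 = 0

0


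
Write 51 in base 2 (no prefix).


51 = 110011 in binary

110011


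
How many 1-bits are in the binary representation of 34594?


0b1000011100100010 has 6 set bits

6


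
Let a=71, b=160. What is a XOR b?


71 ^ 160 = 231

231


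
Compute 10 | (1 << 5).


10 | (1 << 5) = 10 | 32 = 42

42


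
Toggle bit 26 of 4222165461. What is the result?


4222165461 ^ (1 << 26) = 4222165461 ^ 67108864 = 4289274325

4289274325


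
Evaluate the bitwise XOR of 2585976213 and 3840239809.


0b10011010001000101101110110010101 ^ 0b11100100111001010110100011000001 = 0b1111110110001111011010101010100 = 2127017300

2127017300


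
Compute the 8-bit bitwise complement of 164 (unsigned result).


~0b10100100 = 0b1011011 = 91 (8-bit unsigned)

91


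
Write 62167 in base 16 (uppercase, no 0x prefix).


62167 = F2D7 hex

F2D7


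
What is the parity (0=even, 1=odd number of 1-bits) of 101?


0b1100101 has 4 ones => parity 0

0


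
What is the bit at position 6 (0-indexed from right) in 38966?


0b1001100000110110, position 6 = 0

0


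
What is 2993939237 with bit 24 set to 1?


2993939237 | (1 << 24) = 2993939237 | 16777216 = 3010716453

3010716453


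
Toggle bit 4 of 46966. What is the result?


46966 ^ (1 << 4) = 46966 ^ 16 = 46950

46950


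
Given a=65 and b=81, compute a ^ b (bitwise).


65 ^ 81 = 16

16


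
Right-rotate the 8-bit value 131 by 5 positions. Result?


Rotate 0b10000011 right by 5 (8-bit) = 0b11100 = 28

28


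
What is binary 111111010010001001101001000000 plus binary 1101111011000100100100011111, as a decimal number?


111111010010001001101001000000 + 1101111011000100100100011111 = 1001101001101001110001101011111 = 1295311711

1295311711


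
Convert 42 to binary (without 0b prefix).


42 = 101010 in binary

101010


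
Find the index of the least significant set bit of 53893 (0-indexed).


0b1101001010000101. Lowest set bit at position 0

0


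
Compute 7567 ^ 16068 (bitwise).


0b1110110001111 ^ 0b11111011000100 = 0b10001101001011 = 9035

9035


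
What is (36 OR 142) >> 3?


Step 1: 36 | 142 = 174
Step 2: 174 >> 3 = 21

21


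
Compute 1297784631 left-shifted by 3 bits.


0b1001101010110101001111100110111 << 3 = 0b1001101010110101001111100110111000 = 10382277048

10382277048


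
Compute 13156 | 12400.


0b11001101100100 | 0b11000001110000 = 0b11001101110100 = 13172

13172


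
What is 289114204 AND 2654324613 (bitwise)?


0b10001001110111000100001011100 & 0b10011110001101011100011110000101 = 0b10000001100011000000000000100 = 271679492

271679492


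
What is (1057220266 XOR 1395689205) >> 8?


Step 1: 1057220266 ^ 1395689205 = 1815306335
Step 2: 1815306335 >> 8 = 7091040

7091040


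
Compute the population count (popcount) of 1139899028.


0b1000011111100010111101010010100 has 16 set bits

16


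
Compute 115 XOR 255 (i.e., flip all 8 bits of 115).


115 ^ 255 = 140

140


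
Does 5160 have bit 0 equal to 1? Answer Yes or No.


0b1010000101000, bit 0 = 0. No

No


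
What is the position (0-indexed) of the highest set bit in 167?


0b10100111. Highest set bit at position 7

7
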